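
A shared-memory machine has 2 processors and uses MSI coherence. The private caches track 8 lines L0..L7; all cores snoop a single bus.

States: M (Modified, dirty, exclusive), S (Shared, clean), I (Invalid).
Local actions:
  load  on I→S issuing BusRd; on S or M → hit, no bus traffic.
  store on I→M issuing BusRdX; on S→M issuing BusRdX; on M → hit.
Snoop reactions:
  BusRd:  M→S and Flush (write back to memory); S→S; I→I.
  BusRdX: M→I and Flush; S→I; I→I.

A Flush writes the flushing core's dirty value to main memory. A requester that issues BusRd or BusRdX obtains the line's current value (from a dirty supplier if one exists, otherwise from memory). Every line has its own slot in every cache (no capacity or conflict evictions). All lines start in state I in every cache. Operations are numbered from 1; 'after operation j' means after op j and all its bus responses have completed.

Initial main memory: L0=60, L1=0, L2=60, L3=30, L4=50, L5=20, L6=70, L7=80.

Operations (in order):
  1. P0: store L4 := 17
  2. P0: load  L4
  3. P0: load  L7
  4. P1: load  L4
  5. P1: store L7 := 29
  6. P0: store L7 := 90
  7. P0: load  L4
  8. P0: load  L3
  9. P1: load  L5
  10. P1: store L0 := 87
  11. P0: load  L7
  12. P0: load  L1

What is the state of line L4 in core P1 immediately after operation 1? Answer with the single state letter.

state = I

1. P0: store L4 := 17  bus=[BusRdX]  L4: P0=M P1=I  mem[L4]=50
2. P0: load  L4  bus=[-]  L4: P0=M P1=I  mem[L4]=50
3. P0: load  L7  bus=[BusRd]  L7: P0=S P1=I  mem[L7]=80
4. P1: load  L4  bus=[BusRd,Flush]  L4: P0=S P1=S  mem[L4]=17
5. P1: store L7 := 29  bus=[BusRdX]  L7: P0=I P1=M  mem[L7]=80
6. P0: store L7 := 90  bus=[BusRdX,Flush]  L7: P0=M P1=I  mem[L7]=29
7. P0: load  L4  bus=[-]  L4: P0=S P1=S  mem[L4]=17
8. P0: load  L3  bus=[BusRd]  L3: P0=S P1=I  mem[L3]=30
9. P1: load  L5  bus=[BusRd]  L5: P0=I P1=S  mem[L5]=20
10. P1: store L0 := 87  bus=[BusRdX]  L0: P0=I P1=M  mem[L0]=60
11. P0: load  L7  bus=[-]  L7: P0=M P1=I  mem[L7]=29
12. P0: load  L1  bus=[BusRd]  L1: P0=S P1=I  mem[L1]=0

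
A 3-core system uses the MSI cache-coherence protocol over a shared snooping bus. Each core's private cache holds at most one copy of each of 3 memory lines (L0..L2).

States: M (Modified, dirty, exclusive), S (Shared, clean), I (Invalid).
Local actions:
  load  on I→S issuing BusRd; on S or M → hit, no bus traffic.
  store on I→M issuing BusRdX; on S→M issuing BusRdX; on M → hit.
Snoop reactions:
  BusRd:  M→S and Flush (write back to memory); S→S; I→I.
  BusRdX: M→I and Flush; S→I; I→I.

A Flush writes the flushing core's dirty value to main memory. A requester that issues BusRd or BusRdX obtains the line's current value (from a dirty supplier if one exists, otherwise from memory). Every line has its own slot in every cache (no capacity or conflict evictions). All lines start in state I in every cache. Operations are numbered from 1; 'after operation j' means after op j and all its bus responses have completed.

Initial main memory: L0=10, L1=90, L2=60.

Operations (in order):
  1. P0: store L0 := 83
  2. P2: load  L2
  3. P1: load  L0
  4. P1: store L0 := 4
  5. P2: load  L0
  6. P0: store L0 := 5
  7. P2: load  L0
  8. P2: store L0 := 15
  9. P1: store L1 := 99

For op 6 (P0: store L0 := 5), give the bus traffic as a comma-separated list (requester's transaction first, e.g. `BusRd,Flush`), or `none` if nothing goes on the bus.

1. P0: store L0 := 83  bus=[BusRdX]  L0: P0=M P1=I P2=I  mem[L0]=10
2. P2: load  L2  bus=[BusRd]  L2: P0=I P1=I P2=S  mem[L2]=60
3. P1: load  L0  bus=[BusRd,Flush]  L0: P0=S P1=S P2=I  mem[L0]=83
4. P1: store L0 := 4  bus=[BusRdX]  L0: P0=I P1=M P2=I  mem[L0]=83
5. P2: load  L0  bus=[BusRd,Flush]  L0: P0=I P1=S P2=S  mem[L0]=4
6. P0: store L0 := 5  bus=[BusRdX]  L0: P0=M P1=I P2=I  mem[L0]=4
7. P2: load  L0  bus=[BusRd,Flush]  L0: P0=S P1=I P2=S  mem[L0]=5
8. P2: store L0 := 15  bus=[BusRdX]  L0: P0=I P1=I P2=M  mem[L0]=5
9. P1: store L1 := 99  bus=[BusRdX]  L1: P0=I P1=M P2=I  mem[L1]=90

bus = BusRdX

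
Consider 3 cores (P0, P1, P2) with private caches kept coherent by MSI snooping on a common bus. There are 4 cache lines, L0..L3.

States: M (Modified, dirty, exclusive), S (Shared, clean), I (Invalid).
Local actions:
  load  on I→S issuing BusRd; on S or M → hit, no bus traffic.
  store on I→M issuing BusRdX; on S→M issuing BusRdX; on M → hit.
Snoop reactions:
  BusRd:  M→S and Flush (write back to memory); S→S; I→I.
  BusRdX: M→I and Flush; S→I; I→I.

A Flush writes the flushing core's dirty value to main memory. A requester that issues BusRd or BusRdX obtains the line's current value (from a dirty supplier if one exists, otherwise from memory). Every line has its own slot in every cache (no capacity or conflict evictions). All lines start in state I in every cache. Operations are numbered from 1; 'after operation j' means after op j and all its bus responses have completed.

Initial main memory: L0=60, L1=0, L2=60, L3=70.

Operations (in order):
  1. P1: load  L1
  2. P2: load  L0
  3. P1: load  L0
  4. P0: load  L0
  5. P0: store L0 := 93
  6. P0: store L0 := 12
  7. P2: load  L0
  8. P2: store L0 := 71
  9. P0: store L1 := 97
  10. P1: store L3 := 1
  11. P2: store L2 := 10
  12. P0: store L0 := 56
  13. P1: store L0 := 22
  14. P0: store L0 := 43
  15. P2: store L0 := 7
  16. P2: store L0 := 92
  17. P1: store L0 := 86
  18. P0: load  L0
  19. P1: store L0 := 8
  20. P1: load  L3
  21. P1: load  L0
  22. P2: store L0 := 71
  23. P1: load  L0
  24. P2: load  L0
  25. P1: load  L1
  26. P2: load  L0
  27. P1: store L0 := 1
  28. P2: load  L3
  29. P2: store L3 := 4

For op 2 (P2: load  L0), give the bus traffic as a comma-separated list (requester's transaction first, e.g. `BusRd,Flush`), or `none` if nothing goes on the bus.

step 1: P1: load  L1  ⟶  ISI  (L1)  txn=BusRd  M[L1]=0
step 2: P2: load  L0  ⟶  IIS  (L0)  txn=BusRd  M[L0]=60
step 3: P1: load  L0  ⟶  ISS  (L0)  txn=BusRd  M[L0]=60
step 4: P0: load  L0  ⟶  SSS  (L0)  txn=BusRd  M[L0]=60
step 5: P0: store L0 := 93  ⟶  MII  (L0)  txn=BusRdX  M[L0]=60
step 6: P0: store L0 := 12  ⟶  MII  (L0)  txn=∅  M[L0]=60
step 7: P2: load  L0  ⟶  SIS  (L0)  txn=BusRd+Flush  M[L0]=12
step 8: P2: store L0 := 71  ⟶  IIM  (L0)  txn=BusRdX  M[L0]=12
step 9: P0: store L1 := 97  ⟶  MII  (L1)  txn=BusRdX  M[L1]=0
step 10: P1: store L3 := 1  ⟶  IMI  (L3)  txn=BusRdX  M[L3]=70
step 11: P2: store L2 := 10  ⟶  IIM  (L2)  txn=BusRdX  M[L2]=60
step 12: P0: store L0 := 56  ⟶  MII  (L0)  txn=BusRdX+Flush  M[L0]=71
step 13: P1: store L0 := 22  ⟶  IMI  (L0)  txn=BusRdX+Flush  M[L0]=56
step 14: P0: store L0 := 43  ⟶  MII  (L0)  txn=BusRdX+Flush  M[L0]=22
step 15: P2: store L0 := 7  ⟶  IIM  (L0)  txn=BusRdX+Flush  M[L0]=43
step 16: P2: store L0 := 92  ⟶  IIM  (L0)  txn=∅  M[L0]=43
step 17: P1: store L0 := 86  ⟶  IMI  (L0)  txn=BusRdX+Flush  M[L0]=92
step 18: P0: load  L0  ⟶  SSI  (L0)  txn=BusRd+Flush  M[L0]=86
step 19: P1: store L0 := 8  ⟶  IMI  (L0)  txn=BusRdX  M[L0]=86
step 20: P1: load  L3  ⟶  IMI  (L3)  txn=∅  M[L3]=70
step 21: P1: load  L0  ⟶  IMI  (L0)  txn=∅  M[L0]=86
step 22: P2: store L0 := 71  ⟶  IIM  (L0)  txn=BusRdX+Flush  M[L0]=8
step 23: P1: load  L0  ⟶  ISS  (L0)  txn=BusRd+Flush  M[L0]=71
step 24: P2: load  L0  ⟶  ISS  (L0)  txn=∅  M[L0]=71
step 25: P1: load  L1  ⟶  SSI  (L1)  txn=BusRd+Flush  M[L1]=97
step 26: P2: load  L0  ⟶  ISS  (L0)  txn=∅  M[L0]=71
step 27: P1: store L0 := 1  ⟶  IMI  (L0)  txn=BusRdX  M[L0]=71
step 28: P2: load  L3  ⟶  ISS  (L3)  txn=BusRd+Flush  M[L3]=1
step 29: P2: store L3 := 4  ⟶  IIM  (L3)  txn=BusRdX  M[L3]=1

bus = BusRd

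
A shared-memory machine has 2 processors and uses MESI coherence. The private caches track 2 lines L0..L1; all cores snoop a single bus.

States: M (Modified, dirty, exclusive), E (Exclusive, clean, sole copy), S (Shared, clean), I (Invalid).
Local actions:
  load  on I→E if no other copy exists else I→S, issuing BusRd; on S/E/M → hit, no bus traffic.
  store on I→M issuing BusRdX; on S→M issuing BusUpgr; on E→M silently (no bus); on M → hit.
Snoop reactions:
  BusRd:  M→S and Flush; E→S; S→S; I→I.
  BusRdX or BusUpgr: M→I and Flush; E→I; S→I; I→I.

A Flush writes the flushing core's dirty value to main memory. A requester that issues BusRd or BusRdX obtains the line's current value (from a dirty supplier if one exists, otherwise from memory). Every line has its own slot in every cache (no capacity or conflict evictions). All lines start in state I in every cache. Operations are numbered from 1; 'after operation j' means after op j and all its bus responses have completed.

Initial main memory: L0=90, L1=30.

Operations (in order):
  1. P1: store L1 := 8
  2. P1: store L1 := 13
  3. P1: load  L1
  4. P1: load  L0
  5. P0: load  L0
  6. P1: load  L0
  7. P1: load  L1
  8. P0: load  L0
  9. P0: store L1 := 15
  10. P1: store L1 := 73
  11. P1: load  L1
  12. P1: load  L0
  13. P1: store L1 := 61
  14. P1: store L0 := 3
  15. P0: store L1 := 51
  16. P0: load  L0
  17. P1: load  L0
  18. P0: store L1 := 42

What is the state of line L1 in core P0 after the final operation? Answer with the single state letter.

state = M

  op1 P1: store L1 := 8 → I/M on L1; bus BusRdX; mem=30
  op2 P1: store L1 := 13 → I/M on L1; bus (none); mem=30
  op3 P1: load  L1 → I/M on L1; bus (none); mem=30
  op4 P1: load  L0 → I/E on L0; bus BusRd; mem=90
  op5 P0: load  L0 → S/S on L0; bus BusRd; mem=90
  op6 P1: load  L0 → S/S on L0; bus (none); mem=90
  op7 P1: load  L1 → I/M on L1; bus (none); mem=30
  op8 P0: load  L0 → S/S on L0; bus (none); mem=90
  op9 P0: store L1 := 15 → M/I on L1; bus BusRdX Flush; mem=13
  op10 P1: store L1 := 73 → I/M on L1; bus BusRdX Flush; mem=15
  op11 P1: load  L1 → I/M on L1; bus (none); mem=15
  op12 P1: load  L0 → S/S on L0; bus (none); mem=90
  op13 P1: store L1 := 61 → I/M on L1; bus (none); mem=15
  op14 P1: store L0 := 3 → I/M on L0; bus BusUpgr; mem=90
  op15 P0: store L1 := 51 → M/I on L1; bus BusRdX Flush; mem=61
  op16 P0: load  L0 → S/S on L0; bus BusRd Flush; mem=3
  op17 P1: load  L0 → S/S on L0; bus (none); mem=3
  op18 P0: store L1 := 42 → M/I on L1; bus (none); mem=61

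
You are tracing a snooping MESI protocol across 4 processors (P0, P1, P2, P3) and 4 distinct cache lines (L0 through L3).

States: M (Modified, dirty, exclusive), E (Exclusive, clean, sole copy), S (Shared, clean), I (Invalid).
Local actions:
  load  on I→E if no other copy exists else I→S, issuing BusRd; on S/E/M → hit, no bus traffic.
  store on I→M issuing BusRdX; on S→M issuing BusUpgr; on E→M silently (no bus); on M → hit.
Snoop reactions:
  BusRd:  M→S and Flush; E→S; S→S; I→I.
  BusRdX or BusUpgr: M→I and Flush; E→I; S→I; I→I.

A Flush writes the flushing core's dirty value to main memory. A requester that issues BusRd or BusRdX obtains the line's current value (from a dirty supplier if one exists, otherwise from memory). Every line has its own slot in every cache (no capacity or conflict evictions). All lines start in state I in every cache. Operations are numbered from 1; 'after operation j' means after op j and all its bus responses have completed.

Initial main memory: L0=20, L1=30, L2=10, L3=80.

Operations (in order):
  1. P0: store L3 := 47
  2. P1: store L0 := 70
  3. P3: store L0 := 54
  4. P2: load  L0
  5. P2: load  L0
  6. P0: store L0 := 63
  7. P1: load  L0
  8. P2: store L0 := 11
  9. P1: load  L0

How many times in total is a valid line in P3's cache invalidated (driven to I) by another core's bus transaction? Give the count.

invalidations = 1

  op1 P0: store L3 := 47 → M/I/I/I on L3; bus BusRdX; mem=80
  op2 P1: store L0 := 70 → I/M/I/I on L0; bus BusRdX; mem=20
  op3 P3: store L0 := 54 → I/I/I/M on L0; bus BusRdX Flush; mem=70
  op4 P2: load  L0 → I/I/S/S on L0; bus BusRd Flush; mem=54
  op5 P2: load  L0 → I/I/S/S on L0; bus (none); mem=54
  op6 P0: store L0 := 63 → M/I/I/I on L0; bus BusRdX; mem=54
  op7 P1: load  L0 → S/S/I/I on L0; bus BusRd Flush; mem=63
  op8 P2: store L0 := 11 → I/I/M/I on L0; bus BusRdX; mem=63
  op9 P1: load  L0 → I/S/S/I on L0; bus BusRd Flush; mem=11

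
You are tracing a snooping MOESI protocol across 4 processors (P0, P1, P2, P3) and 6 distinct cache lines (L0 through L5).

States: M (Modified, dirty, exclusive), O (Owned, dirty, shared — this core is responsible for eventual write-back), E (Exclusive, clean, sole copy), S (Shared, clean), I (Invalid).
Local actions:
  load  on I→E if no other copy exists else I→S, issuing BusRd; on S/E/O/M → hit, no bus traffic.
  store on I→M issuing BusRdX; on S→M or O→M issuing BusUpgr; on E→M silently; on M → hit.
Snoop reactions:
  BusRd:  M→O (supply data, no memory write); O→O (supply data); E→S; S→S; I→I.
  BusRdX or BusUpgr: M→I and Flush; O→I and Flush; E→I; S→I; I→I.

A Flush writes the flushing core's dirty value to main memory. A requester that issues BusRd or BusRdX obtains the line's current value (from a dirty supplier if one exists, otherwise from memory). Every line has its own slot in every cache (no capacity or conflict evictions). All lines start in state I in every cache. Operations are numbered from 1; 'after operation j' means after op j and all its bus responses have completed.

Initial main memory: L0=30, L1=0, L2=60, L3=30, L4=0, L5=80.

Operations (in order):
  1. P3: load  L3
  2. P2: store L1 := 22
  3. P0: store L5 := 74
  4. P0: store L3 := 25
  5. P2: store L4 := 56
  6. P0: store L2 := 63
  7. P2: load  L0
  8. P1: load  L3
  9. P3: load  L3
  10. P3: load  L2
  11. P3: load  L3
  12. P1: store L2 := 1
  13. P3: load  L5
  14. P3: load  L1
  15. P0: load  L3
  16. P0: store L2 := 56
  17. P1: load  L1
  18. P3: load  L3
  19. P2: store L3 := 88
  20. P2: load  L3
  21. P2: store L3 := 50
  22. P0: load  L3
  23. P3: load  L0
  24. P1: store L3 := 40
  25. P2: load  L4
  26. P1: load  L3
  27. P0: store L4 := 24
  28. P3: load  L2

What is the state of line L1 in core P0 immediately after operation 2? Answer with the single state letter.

state = I

  op1 P3: load  L3 → I/I/I/E on L3; bus BusRd; mem=30
  op2 P2: store L1 := 22 → I/I/M/I on L1; bus BusRdX; mem=0
  op3 P0: store L5 := 74 → M/I/I/I on L5; bus BusRdX; mem=80
  op4 P0: store L3 := 25 → M/I/I/I on L3; bus BusRdX; mem=30
  op5 P2: store L4 := 56 → I/I/M/I on L4; bus BusRdX; mem=0
  op6 P0: store L2 := 63 → M/I/I/I on L2; bus BusRdX; mem=60
  op7 P2: load  L0 → I/I/E/I on L0; bus BusRd; mem=30
  op8 P1: load  L3 → O/S/I/I on L3; bus BusRd; mem=30
  op9 P3: load  L3 → O/S/I/S on L3; bus BusRd; mem=30
  op10 P3: load  L2 → O/I/I/S on L2; bus BusRd; mem=60
  op11 P3: load  L3 → O/S/I/S on L3; bus (none); mem=30
  op12 P1: store L2 := 1 → I/M/I/I on L2; bus BusRdX Flush; mem=63
  op13 P3: load  L5 → O/I/I/S on L5; bus BusRd; mem=80
  op14 P3: load  L1 → I/I/O/S on L1; bus BusRd; mem=0
  op15 P0: load  L3 → O/S/I/S on L3; bus (none); mem=30
  op16 P0: store L2 := 56 → M/I/I/I on L2; bus BusRdX Flush; mem=1
  op17 P1: load  L1 → I/S/O/S on L1; bus BusRd; mem=0
  op18 P3: load  L3 → O/S/I/S on L3; bus (none); mem=30
  op19 P2: store L3 := 88 → I/I/M/I on L3; bus BusRdX Flush; mem=25
  op20 P2: load  L3 → I/I/M/I on L3; bus (none); mem=25
  op21 P2: store L3 := 50 → I/I/M/I on L3; bus (none); mem=25
  op22 P0: load  L3 → S/I/O/I on L3; bus BusRd; mem=25
  op23 P3: load  L0 → I/I/S/S on L0; bus BusRd; mem=30
  op24 P1: store L3 := 40 → I/M/I/I on L3; bus BusRdX Flush; mem=50
  op25 P2: load  L4 → I/I/M/I on L4; bus (none); mem=0
  op26 P1: load  L3 → I/M/I/I on L3; bus (none); mem=50
  op27 P0: store L4 := 24 → M/I/I/I on L4; bus BusRdX Flush; mem=56
  op28 P3: load  L2 → O/I/I/S on L2; bus BusRd; mem=1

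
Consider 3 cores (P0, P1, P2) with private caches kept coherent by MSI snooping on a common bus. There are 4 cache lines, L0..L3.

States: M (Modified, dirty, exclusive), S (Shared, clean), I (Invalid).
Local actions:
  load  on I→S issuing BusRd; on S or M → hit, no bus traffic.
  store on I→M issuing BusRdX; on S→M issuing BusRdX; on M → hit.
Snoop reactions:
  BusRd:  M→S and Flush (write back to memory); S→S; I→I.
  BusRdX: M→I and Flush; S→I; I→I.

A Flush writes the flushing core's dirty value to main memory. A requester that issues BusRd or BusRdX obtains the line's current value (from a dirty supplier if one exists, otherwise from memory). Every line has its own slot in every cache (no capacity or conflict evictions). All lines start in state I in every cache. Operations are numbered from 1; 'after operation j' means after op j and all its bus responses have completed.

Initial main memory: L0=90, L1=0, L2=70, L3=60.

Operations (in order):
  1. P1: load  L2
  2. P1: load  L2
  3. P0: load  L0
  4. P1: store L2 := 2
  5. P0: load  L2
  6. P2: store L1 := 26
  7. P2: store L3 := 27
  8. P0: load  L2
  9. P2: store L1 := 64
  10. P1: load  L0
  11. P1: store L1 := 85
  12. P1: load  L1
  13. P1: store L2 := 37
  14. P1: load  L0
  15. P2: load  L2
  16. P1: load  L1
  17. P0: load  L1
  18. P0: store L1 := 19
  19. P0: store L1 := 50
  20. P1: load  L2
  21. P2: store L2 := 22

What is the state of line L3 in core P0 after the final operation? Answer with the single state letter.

1. P1: load  L2  bus=[BusRd]  L2: P0=I P1=S P2=I  mem[L2]=70
2. P1: load  L2  bus=[-]  L2: P0=I P1=S P2=I  mem[L2]=70
3. P0: load  L0  bus=[BusRd]  L0: P0=S P1=I P2=I  mem[L0]=90
4. P1: store L2 := 2  bus=[BusRdX]  L2: P0=I P1=M P2=I  mem[L2]=70
5. P0: load  L2  bus=[BusRd,Flush]  L2: P0=S P1=S P2=I  mem[L2]=2
6. P2: store L1 := 26  bus=[BusRdX]  L1: P0=I P1=I P2=M  mem[L1]=0
7. P2: store L3 := 27  bus=[BusRdX]  L3: P0=I P1=I P2=M  mem[L3]=60
8. P0: load  L2  bus=[-]  L2: P0=S P1=S P2=I  mem[L2]=2
9. P2: store L1 := 64  bus=[-]  L1: P0=I P1=I P2=M  mem[L1]=0
10. P1: load  L0  bus=[BusRd]  L0: P0=S P1=S P2=I  mem[L0]=90
11. P1: store L1 := 85  bus=[BusRdX,Flush]  L1: P0=I P1=M P2=I  mem[L1]=64
12. P1: load  L1  bus=[-]  L1: P0=I P1=M P2=I  mem[L1]=64
13. P1: store L2 := 37  bus=[BusRdX]  L2: P0=I P1=M P2=I  mem[L2]=2
14. P1: load  L0  bus=[-]  L0: P0=S P1=S P2=I  mem[L0]=90
15. P2: load  L2  bus=[BusRd,Flush]  L2: P0=I P1=S P2=S  mem[L2]=37
16. P1: load  L1  bus=[-]  L1: P0=I P1=M P2=I  mem[L1]=64
17. P0: load  L1  bus=[BusRd,Flush]  L1: P0=S P1=S P2=I  mem[L1]=85
18. P0: store L1 := 19  bus=[BusRdX]  L1: P0=M P1=I P2=I  mem[L1]=85
19. P0: store L1 := 50  bus=[-]  L1: P0=M P1=I P2=I  mem[L1]=85
20. P1: load  L2  bus=[-]  L2: P0=I P1=S P2=S  mem[L2]=37
21. P2: store L2 := 22  bus=[BusRdX]  L2: P0=I P1=I P2=M  mem[L2]=37

state = I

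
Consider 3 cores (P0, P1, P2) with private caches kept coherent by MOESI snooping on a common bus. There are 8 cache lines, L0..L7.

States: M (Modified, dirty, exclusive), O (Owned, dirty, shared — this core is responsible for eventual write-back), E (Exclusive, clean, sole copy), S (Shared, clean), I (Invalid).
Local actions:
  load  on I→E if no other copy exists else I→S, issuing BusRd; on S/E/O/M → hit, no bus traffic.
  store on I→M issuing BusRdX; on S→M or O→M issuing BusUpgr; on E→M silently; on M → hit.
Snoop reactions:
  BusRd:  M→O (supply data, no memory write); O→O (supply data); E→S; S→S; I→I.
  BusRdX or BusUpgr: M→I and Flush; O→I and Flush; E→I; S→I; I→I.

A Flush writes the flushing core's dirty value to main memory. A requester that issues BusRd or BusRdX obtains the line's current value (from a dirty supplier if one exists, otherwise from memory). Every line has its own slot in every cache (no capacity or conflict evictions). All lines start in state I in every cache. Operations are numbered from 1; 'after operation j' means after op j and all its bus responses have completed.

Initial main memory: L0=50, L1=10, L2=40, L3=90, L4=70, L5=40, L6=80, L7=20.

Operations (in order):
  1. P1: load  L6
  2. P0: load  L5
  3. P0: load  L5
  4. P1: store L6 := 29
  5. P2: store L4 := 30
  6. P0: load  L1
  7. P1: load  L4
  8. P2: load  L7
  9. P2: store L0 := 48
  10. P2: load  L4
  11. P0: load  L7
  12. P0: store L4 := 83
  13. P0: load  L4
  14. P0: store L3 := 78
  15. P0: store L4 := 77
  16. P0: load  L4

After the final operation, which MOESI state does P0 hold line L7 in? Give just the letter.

1. P1: load  L6  bus=[BusRd]  L6: P0=I P1=E P2=I  mem[L6]=80
2. P0: load  L5  bus=[BusRd]  L5: P0=E P1=I P2=I  mem[L5]=40
3. P0: load  L5  bus=[-]  L5: P0=E P1=I P2=I  mem[L5]=40
4. P1: store L6 := 29  bus=[-]  L6: P0=I P1=M P2=I  mem[L6]=80
5. P2: store L4 := 30  bus=[BusRdX]  L4: P0=I P1=I P2=M  mem[L4]=70
6. P0: load  L1  bus=[BusRd]  L1: P0=E P1=I P2=I  mem[L1]=10
7. P1: load  L4  bus=[BusRd]  L4: P0=I P1=S P2=O  mem[L4]=70
8. P2: load  L7  bus=[BusRd]  L7: P0=I P1=I P2=E  mem[L7]=20
9. P2: store L0 := 48  bus=[BusRdX]  L0: P0=I P1=I P2=M  mem[L0]=50
10. P2: load  L4  bus=[-]  L4: P0=I P1=S P2=O  mem[L4]=70
11. P0: load  L7  bus=[BusRd]  L7: P0=S P1=I P2=S  mem[L7]=20
12. P0: store L4 := 83  bus=[BusRdX,Flush]  L4: P0=M P1=I P2=I  mem[L4]=30
13. P0: load  L4  bus=[-]  L4: P0=M P1=I P2=I  mem[L4]=30
14. P0: store L3 := 78  bus=[BusRdX]  L3: P0=M P1=I P2=I  mem[L3]=90
15. P0: store L4 := 77  bus=[-]  L4: P0=M P1=I P2=I  mem[L4]=30
16. P0: load  L4  bus=[-]  L4: P0=M P1=I P2=I  mem[L4]=30

state = S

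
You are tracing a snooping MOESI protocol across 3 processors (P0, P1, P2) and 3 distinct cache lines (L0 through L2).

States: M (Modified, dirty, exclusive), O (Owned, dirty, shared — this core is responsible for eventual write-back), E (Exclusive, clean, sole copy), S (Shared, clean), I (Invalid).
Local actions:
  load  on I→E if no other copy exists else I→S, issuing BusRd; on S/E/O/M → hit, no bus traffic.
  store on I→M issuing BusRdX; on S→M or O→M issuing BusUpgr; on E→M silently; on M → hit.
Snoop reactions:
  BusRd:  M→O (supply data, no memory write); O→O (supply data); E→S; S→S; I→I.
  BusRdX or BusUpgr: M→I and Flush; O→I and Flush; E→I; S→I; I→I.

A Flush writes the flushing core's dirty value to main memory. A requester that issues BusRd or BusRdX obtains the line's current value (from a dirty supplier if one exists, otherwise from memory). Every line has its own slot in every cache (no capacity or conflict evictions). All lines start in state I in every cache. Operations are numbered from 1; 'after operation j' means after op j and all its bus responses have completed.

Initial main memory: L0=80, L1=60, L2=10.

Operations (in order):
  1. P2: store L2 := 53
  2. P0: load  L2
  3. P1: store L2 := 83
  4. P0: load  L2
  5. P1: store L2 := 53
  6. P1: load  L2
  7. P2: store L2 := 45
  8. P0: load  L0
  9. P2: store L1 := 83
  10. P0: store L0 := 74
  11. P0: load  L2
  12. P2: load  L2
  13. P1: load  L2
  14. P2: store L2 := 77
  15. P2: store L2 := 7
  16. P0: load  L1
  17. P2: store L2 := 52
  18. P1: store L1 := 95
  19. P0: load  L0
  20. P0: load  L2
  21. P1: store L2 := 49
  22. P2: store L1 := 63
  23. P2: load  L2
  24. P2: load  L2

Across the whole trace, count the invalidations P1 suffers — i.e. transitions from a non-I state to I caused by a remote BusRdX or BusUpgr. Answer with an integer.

1. P2: store L2 := 53  bus=[BusRdX]  L2: P0=I P1=I P2=M  mem[L2]=10
2. P0: load  L2  bus=[BusRd]  L2: P0=S P1=I P2=O  mem[L2]=10
3. P1: store L2 := 83  bus=[BusRdX,Flush]  L2: P0=I P1=M P2=I  mem[L2]=53
4. P0: load  L2  bus=[BusRd]  L2: P0=S P1=O P2=I  mem[L2]=53
5. P1: store L2 := 53  bus=[BusUpgr]  L2: P0=I P1=M P2=I  mem[L2]=53
6. P1: load  L2  bus=[-]  L2: P0=I P1=M P2=I  mem[L2]=53
7. P2: store L2 := 45  bus=[BusRdX,Flush]  L2: P0=I P1=I P2=M  mem[L2]=53
8. P0: load  L0  bus=[BusRd]  L0: P0=E P1=I P2=I  mem[L0]=80
9. P2: store L1 := 83  bus=[BusRdX]  L1: P0=I P1=I P2=M  mem[L1]=60
10. P0: store L0 := 74  bus=[-]  L0: P0=M P1=I P2=I  mem[L0]=80
11. P0: load  L2  bus=[BusRd]  L2: P0=S P1=I P2=O  mem[L2]=53
12. P2: load  L2  bus=[-]  L2: P0=S P1=I P2=O  mem[L2]=53
13. P1: load  L2  bus=[BusRd]  L2: P0=S P1=S P2=O  mem[L2]=53
14. P2: store L2 := 77  bus=[BusUpgr]  L2: P0=I P1=I P2=M  mem[L2]=53
15. P2: store L2 := 7  bus=[-]  L2: P0=I P1=I P2=M  mem[L2]=53
16. P0: load  L1  bus=[BusRd]  L1: P0=S P1=I P2=O  mem[L1]=60
17. P2: store L2 := 52  bus=[-]  L2: P0=I P1=I P2=M  mem[L2]=53
18. P1: store L1 := 95  bus=[BusRdX,Flush]  L1: P0=I P1=M P2=I  mem[L1]=83
19. P0: load  L0  bus=[-]  L0: P0=M P1=I P2=I  mem[L0]=80
20. P0: load  L2  bus=[BusRd]  L2: P0=S P1=I P2=O  mem[L2]=53
21. P1: store L2 := 49  bus=[BusRdX,Flush]  L2: P0=I P1=M P2=I  mem[L2]=52
22. P2: store L1 := 63  bus=[BusRdX,Flush]  L1: P0=I P1=I P2=M  mem[L1]=95
23. P2: load  L2  bus=[BusRd]  L2: P0=I P1=O P2=S  mem[L2]=52
24. P2: load  L2  bus=[-]  L2: P0=I P1=O P2=S  mem[L2]=52

invalidations = 3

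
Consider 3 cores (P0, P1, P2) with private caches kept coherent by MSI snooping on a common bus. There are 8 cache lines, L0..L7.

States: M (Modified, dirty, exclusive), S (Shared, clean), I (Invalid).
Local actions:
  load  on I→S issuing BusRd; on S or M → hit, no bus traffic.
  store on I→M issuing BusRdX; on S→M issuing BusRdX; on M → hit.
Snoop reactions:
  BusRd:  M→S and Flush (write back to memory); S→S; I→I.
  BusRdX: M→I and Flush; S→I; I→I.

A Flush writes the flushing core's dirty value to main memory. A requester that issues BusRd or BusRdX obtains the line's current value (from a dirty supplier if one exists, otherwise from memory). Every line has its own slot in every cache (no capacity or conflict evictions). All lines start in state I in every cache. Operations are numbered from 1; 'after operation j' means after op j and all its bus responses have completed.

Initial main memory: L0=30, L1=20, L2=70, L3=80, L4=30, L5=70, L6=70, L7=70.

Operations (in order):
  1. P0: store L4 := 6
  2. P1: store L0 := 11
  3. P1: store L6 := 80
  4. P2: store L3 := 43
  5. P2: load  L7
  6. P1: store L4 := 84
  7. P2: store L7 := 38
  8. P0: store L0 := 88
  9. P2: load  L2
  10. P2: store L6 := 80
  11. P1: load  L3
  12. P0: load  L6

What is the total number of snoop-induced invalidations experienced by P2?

invalidations = 0

  op1 P0: store L4 := 6 → M/I/I on L4; bus BusRdX; mem=30
  op2 P1: store L0 := 11 → I/M/I on L0; bus BusRdX; mem=30
  op3 P1: store L6 := 80 → I/M/I on L6; bus BusRdX; mem=70
  op4 P2: store L3 := 43 → I/I/M on L3; bus BusRdX; mem=80
  op5 P2: load  L7 → I/I/S on L7; bus BusRd; mem=70
  op6 P1: store L4 := 84 → I/M/I on L4; bus BusRdX Flush; mem=6
  op7 P2: store L7 := 38 → I/I/M on L7; bus BusRdX; mem=70
  op8 P0: store L0 := 88 → M/I/I on L0; bus BusRdX Flush; mem=11
  op9 P2: load  L2 → I/I/S on L2; bus BusRd; mem=70
  op10 P2: store L6 := 80 → I/I/M on L6; bus BusRdX Flush; mem=80
  op11 P1: load  L3 → I/S/S on L3; bus BusRd Flush; mem=43
  op12 P0: load  L6 → S/I/S on L6; bus BusRd Flush; mem=80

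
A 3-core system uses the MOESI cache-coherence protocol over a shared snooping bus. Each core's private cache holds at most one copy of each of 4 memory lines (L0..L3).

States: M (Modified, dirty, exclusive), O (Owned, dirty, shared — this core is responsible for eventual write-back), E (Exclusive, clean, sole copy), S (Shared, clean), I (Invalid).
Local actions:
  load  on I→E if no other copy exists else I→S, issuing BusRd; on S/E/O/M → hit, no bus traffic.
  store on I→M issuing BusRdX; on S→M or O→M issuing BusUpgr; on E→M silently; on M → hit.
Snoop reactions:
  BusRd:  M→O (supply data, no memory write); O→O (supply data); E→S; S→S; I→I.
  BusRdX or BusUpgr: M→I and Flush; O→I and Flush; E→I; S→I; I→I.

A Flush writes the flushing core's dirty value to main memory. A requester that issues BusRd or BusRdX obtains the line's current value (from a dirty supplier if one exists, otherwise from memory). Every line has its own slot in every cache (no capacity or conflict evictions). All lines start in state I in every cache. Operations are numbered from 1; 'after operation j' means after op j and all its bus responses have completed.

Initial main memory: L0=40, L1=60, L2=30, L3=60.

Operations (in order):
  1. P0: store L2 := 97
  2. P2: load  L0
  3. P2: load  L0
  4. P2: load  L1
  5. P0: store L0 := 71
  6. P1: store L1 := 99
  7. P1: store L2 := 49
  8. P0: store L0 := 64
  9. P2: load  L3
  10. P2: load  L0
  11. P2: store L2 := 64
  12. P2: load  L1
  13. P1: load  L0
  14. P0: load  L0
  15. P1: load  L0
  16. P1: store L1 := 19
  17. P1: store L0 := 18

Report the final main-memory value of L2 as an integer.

memory[L2] = 49

step 1: P0: store L2 := 97  ⟶  MII  (L2)  txn=BusRdX  M[L2]=30
step 2: P2: load  L0  ⟶  IIE  (L0)  txn=BusRd  M[L0]=40
step 3: P2: load  L0  ⟶  IIE  (L0)  txn=∅  M[L0]=40
step 4: P2: load  L1  ⟶  IIE  (L1)  txn=BusRd  M[L1]=60
step 5: P0: store L0 := 71  ⟶  MII  (L0)  txn=BusRdX  M[L0]=40
step 6: P1: store L1 := 99  ⟶  IMI  (L1)  txn=BusRdX  M[L1]=60
step 7: P1: store L2 := 49  ⟶  IMI  (L2)  txn=BusRdX+Flush  M[L2]=97
step 8: P0: store L0 := 64  ⟶  MII  (L0)  txn=∅  M[L0]=40
step 9: P2: load  L3  ⟶  IIE  (L3)  txn=BusRd  M[L3]=60
step 10: P2: load  L0  ⟶  OIS  (L0)  txn=BusRd  M[L0]=40
step 11: P2: store L2 := 64  ⟶  IIM  (L2)  txn=BusRdX+Flush  M[L2]=49
step 12: P2: load  L1  ⟶  IOS  (L1)  txn=BusRd  M[L1]=60
step 13: P1: load  L0  ⟶  OSS  (L0)  txn=BusRd  M[L0]=40
step 14: P0: load  L0  ⟶  OSS  (L0)  txn=∅  M[L0]=40
step 15: P1: load  L0  ⟶  OSS  (L0)  txn=∅  M[L0]=40
step 16: P1: store L1 := 19  ⟶  IMI  (L1)  txn=BusUpgr  M[L1]=60
step 17: P1: store L0 := 18  ⟶  IMI  (L0)  txn=BusUpgr+Flush  M[L0]=64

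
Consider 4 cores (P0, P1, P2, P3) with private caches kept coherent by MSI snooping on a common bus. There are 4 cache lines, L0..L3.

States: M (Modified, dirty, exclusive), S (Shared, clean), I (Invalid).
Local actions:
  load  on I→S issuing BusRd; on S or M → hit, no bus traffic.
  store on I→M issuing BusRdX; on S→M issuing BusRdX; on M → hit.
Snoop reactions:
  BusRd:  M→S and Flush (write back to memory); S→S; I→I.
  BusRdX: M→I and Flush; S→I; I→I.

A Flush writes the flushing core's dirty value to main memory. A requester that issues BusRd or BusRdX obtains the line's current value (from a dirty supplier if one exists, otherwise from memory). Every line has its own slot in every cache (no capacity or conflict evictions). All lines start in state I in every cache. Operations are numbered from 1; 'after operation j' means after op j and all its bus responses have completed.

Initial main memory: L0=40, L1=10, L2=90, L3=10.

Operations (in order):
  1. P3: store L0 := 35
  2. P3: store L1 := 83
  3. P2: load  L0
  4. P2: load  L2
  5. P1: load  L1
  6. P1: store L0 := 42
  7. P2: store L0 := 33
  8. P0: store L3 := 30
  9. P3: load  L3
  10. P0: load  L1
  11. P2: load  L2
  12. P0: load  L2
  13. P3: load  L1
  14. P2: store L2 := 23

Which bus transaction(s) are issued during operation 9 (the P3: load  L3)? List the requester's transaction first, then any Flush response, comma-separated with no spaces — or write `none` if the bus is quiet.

bus = BusRd,Flush

  op1 P3: store L0 := 35 → I/I/I/M on L0; bus BusRdX; mem=40
  op2 P3: store L1 := 83 → I/I/I/M on L1; bus BusRdX; mem=10
  op3 P2: load  L0 → I/I/S/S on L0; bus BusRd Flush; mem=35
  op4 P2: load  L2 → I/I/S/I on L2; bus BusRd; mem=90
  op5 P1: load  L1 → I/S/I/S on L1; bus BusRd Flush; mem=83
  op6 P1: store L0 := 42 → I/M/I/I on L0; bus BusRdX; mem=35
  op7 P2: store L0 := 33 → I/I/M/I on L0; bus BusRdX Flush; mem=42
  op8 P0: store L3 := 30 → M/I/I/I on L3; bus BusRdX; mem=10
  op9 P3: load  L3 → S/I/I/S on L3; bus BusRd Flush; mem=30
  op10 P0: load  L1 → S/S/I/S on L1; bus BusRd; mem=83
  op11 P2: load  L2 → I/I/S/I on L2; bus (none); mem=90
  op12 P0: load  L2 → S/I/S/I on L2; bus BusRd; mem=90
  op13 P3: load  L1 → S/S/I/S on L1; bus (none); mem=83
  op14 P2: store L2 := 23 → I/I/M/I on L2; bus BusRdX; mem=90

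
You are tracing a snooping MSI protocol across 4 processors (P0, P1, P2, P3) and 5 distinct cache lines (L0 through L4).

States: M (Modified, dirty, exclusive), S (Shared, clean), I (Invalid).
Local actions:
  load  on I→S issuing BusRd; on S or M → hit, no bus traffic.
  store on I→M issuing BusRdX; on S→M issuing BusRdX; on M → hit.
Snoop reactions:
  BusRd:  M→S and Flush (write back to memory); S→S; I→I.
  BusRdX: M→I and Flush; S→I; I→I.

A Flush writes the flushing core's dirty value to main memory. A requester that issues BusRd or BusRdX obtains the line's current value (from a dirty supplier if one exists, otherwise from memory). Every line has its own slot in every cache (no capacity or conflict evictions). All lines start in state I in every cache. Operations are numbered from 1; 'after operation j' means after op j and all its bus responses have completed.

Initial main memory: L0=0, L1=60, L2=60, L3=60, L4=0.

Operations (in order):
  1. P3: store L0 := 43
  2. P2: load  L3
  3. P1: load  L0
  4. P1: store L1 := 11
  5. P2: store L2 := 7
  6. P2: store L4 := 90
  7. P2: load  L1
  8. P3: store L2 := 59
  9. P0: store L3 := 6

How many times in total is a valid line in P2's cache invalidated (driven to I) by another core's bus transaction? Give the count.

  op1 P3: store L0 := 43 → I/I/I/M on L0; bus BusRdX; mem=0
  op2 P2: load  L3 → I/I/S/I on L3; bus BusRd; mem=60
  op3 P1: load  L0 → I/S/I/S on L0; bus BusRd Flush; mem=43
  op4 P1: store L1 := 11 → I/M/I/I on L1; bus BusRdX; mem=60
  op5 P2: store L2 := 7 → I/I/M/I on L2; bus BusRdX; mem=60
  op6 P2: store L4 := 90 → I/I/M/I on L4; bus BusRdX; mem=0
  op7 P2: load  L1 → I/S/S/I on L1; bus BusRd Flush; mem=11
  op8 P3: store L2 := 59 → I/I/I/M on L2; bus BusRdX Flush; mem=7
  op9 P0: store L3 := 6 → M/I/I/I on L3; bus BusRdX; mem=60

invalidations = 2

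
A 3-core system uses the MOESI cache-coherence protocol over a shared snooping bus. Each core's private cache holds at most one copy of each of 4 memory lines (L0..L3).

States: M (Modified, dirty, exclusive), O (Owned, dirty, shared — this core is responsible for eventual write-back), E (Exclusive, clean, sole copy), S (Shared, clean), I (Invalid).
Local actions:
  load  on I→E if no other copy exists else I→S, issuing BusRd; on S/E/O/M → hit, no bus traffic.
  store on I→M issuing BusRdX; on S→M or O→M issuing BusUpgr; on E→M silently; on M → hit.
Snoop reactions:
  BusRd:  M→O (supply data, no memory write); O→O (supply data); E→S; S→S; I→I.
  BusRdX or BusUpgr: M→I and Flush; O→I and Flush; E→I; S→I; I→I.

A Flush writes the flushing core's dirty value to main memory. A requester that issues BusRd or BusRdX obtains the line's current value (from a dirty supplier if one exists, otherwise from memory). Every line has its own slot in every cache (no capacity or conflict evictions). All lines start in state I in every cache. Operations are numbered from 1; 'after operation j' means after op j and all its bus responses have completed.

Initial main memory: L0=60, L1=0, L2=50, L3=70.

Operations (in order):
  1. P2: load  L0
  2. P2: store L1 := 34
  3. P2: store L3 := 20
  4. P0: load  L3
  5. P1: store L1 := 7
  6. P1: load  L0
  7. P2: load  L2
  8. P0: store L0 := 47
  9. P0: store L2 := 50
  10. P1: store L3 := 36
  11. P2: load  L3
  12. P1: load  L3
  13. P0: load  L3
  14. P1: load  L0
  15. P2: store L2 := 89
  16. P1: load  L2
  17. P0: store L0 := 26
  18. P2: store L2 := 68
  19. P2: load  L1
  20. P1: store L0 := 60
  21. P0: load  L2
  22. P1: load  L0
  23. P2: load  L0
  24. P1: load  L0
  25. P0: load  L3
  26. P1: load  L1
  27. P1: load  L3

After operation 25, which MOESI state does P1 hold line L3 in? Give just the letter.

state = O

  op1 P2: load  L0 → I/I/E on L0; bus BusRd; mem=60
  op2 P2: store L1 := 34 → I/I/M on L1; bus BusRdX; mem=0
  op3 P2: store L3 := 20 → I/I/M on L3; bus BusRdX; mem=70
  op4 P0: load  L3 → S/I/O on L3; bus BusRd; mem=70
  op5 P1: store L1 := 7 → I/M/I on L1; bus BusRdX Flush; mem=34
  op6 P1: load  L0 → I/S/S on L0; bus BusRd; mem=60
  op7 P2: load  L2 → I/I/E on L2; bus BusRd; mem=50
  op8 P0: store L0 := 47 → M/I/I on L0; bus BusRdX; mem=60
  op9 P0: store L2 := 50 → M/I/I on L2; bus BusRdX; mem=50
  op10 P1: store L3 := 36 → I/M/I on L3; bus BusRdX Flush; mem=20
  op11 P2: load  L3 → I/O/S on L3; bus BusRd; mem=20
  op12 P1: load  L3 → I/O/S on L3; bus (none); mem=20
  op13 P0: load  L3 → S/O/S on L3; bus BusRd; mem=20
  op14 P1: load  L0 → O/S/I on L0; bus BusRd; mem=60
  op15 P2: store L2 := 89 → I/I/M on L2; bus BusRdX Flush; mem=50
  op16 P1: load  L2 → I/S/O on L2; bus BusRd; mem=50
  op17 P0: store L0 := 26 → M/I/I on L0; bus BusUpgr; mem=60
  op18 P2: store L2 := 68 → I/I/M on L2; bus BusUpgr; mem=50
  op19 P2: load  L1 → I/O/S on L1; bus BusRd; mem=34
  op20 P1: store L0 := 60 → I/M/I on L0; bus BusRdX Flush; mem=26
  op21 P0: load  L2 → S/I/O on L2; bus BusRd; mem=50
  op22 P1: load  L0 → I/M/I on L0; bus (none); mem=26
  op23 P2: load  L0 → I/O/S on L0; bus BusRd; mem=26
  op24 P1: load  L0 → I/O/S on L0; bus (none); mem=26
  op25 P0: load  L3 → S/O/S on L3; bus (none); mem=20
  op26 P1: load  L1 → I/O/S on L1; bus (none); mem=34
  op27 P1: load  L3 → S/O/S on L3; bus (none); mem=20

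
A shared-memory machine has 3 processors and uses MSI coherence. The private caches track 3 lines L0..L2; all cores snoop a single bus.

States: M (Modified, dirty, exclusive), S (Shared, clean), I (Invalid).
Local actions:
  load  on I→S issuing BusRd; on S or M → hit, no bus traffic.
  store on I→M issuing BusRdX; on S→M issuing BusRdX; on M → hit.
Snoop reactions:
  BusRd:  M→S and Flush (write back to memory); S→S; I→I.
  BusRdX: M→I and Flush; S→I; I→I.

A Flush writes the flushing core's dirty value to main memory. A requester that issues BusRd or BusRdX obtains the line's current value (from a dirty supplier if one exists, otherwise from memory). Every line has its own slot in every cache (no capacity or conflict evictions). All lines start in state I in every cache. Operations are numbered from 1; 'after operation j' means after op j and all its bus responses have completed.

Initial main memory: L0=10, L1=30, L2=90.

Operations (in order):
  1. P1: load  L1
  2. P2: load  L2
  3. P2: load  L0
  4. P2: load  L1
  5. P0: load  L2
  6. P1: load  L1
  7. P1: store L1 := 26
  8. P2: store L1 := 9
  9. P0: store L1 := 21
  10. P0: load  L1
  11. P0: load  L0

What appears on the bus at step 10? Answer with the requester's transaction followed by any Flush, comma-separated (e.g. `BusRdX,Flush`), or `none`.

[1] P1: load  L1 | P0:I, P1:S(30), P2:I | bus: BusRd
[2] P2: load  L2 | P0:I, P1:I, P2:S(90) | bus: BusRd
[3] P2: load  L0 | P0:I, P1:I, P2:S(10) | bus: BusRd
[4] P2: load  L1 | P0:I, P1:S(30), P2:S(30) | bus: BusRd
[5] P0: load  L2 | P0:S(90), P1:I, P2:S(90) | bus: BusRd
[6] P1: load  L1 | P0:I, P1:S(30), P2:S(30) | bus: none
[7] P1: store L1 := 26 | P0:I, P1:M(26), P2:I | bus: BusRdX
[8] P2: store L1 := 9 | P0:I, P1:I, P2:M(9) | bus: BusRdX,Flush
[9] P0: store L1 := 21 | P0:M(21), P1:I, P2:I | bus: BusRdX,Flush
[10] P0: load  L1 | P0:M(21), P1:I, P2:I | bus: none
[11] P0: load  L0 | P0:S(10), P1:I, P2:S(10) | bus: BusRd

bus = none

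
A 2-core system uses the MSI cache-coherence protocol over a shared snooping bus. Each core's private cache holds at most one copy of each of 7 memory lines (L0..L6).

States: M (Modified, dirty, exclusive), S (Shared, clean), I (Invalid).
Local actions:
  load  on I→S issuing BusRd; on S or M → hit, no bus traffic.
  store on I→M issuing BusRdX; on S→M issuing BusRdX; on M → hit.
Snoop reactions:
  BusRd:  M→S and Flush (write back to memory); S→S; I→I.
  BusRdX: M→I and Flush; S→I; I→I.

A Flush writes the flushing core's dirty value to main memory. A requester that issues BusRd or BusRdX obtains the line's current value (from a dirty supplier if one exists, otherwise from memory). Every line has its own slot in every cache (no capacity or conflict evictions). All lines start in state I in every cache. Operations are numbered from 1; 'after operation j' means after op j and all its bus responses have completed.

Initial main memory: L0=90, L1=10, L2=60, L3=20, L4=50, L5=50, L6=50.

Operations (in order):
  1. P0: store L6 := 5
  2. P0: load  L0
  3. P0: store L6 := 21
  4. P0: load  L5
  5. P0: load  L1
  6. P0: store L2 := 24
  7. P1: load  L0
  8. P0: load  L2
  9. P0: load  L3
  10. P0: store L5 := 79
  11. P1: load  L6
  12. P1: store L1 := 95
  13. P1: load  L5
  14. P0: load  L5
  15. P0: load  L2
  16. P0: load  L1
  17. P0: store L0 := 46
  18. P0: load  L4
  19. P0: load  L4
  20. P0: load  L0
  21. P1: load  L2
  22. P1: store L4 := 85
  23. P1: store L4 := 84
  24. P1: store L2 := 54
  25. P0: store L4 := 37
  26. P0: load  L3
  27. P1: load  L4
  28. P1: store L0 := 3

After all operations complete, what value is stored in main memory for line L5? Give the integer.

memory[L5] = 79

[1] P0: store L6 := 5 | P0:M(5), P1:I | bus: BusRdX
[2] P0: load  L0 | P0:S(90), P1:I | bus: BusRd
[3] P0: store L6 := 21 | P0:M(21), P1:I | bus: none
[4] P0: load  L5 | P0:S(50), P1:I | bus: BusRd
[5] P0: load  L1 | P0:S(10), P1:I | bus: BusRd
[6] P0: store L2 := 24 | P0:M(24), P1:I | bus: BusRdX
[7] P1: load  L0 | P0:S(90), P1:S(90) | bus: BusRd
[8] P0: load  L2 | P0:M(24), P1:I | bus: none
[9] P0: load  L3 | P0:S(20), P1:I | bus: BusRd
[10] P0: store L5 := 79 | P0:M(79), P1:I | bus: BusRdX
[11] P1: load  L6 | P0:S(21), P1:S(21) | bus: BusRd,Flush
[12] P1: store L1 := 95 | P0:I, P1:M(95) | bus: BusRdX
[13] P1: load  L5 | P0:S(79), P1:S(79) | bus: BusRd,Flush
[14] P0: load  L5 | P0:S(79), P1:S(79) | bus: none
[15] P0: load  L2 | P0:M(24), P1:I | bus: none
[16] P0: load  L1 | P0:S(95), P1:S(95) | bus: BusRd,Flush
[17] P0: store L0 := 46 | P0:M(46), P1:I | bus: BusRdX
[18] P0: load  L4 | P0:S(50), P1:I | bus: BusRd
[19] P0: load  L4 | P0:S(50), P1:I | bus: none
[20] P0: load  L0 | P0:M(46), P1:I | bus: none
[21] P1: load  L2 | P0:S(24), P1:S(24) | bus: BusRd,Flush
[22] P1: store L4 := 85 | P0:I, P1:M(85) | bus: BusRdX
[23] P1: store L4 := 84 | P0:I, P1:M(84) | bus: none
[24] P1: store L2 := 54 | P0:I, P1:M(54) | bus: BusRdX
[25] P0: store L4 := 37 | P0:M(37), P1:I | bus: BusRdX,Flush
[26] P0: load  L3 | P0:S(20), P1:I | bus: none
[27] P1: load  L4 | P0:S(37), P1:S(37) | bus: BusRd,Flush
[28] P1: store L0 := 3 | P0:I, P1:M(3) | bus: BusRdX,Flush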